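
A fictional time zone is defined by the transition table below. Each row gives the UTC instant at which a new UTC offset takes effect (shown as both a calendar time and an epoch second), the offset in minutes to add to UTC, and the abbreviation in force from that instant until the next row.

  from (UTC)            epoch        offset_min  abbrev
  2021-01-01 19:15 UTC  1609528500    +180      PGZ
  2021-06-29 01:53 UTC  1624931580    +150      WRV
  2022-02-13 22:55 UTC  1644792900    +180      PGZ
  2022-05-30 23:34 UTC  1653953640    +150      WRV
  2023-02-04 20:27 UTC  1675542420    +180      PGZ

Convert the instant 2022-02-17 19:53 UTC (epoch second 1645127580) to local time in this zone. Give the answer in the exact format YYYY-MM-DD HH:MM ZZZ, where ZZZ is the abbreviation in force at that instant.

Query: 2022-02-17 19:53 UTC
Rule 3/5 (PGZ, +03:00): 2022-02-13 22:55 UTC ≤ query < 2022-05-30 23:34 UTC
19·60 + 53 + 180 = 1373 min
1373 = 0·1440 + 1373; 1373 = 22·60 + 53 → 22:53, same day
→ 2022-02-17 22:53 PGZ

2022-02-17 22:53 PGZ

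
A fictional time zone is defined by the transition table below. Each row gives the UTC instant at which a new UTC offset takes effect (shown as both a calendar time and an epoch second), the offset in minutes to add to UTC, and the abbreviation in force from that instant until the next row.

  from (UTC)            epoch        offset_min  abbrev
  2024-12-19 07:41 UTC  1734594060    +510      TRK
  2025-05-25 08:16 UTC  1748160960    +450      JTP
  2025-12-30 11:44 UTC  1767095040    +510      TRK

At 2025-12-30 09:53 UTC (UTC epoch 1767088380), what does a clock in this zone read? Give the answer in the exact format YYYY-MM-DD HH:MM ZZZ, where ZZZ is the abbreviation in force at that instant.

2025-12-30 17:23 JTP

Query: 2025-12-30 09:53 UTC
Rule 2/3 (JTP, +07:30): 2025-05-25 08:16 UTC ≤ query < 2025-12-30 11:44 UTC
9·60 + 53 + 450 = 1043 min
1043 = 0·1440 + 1043; 1043 = 17·60 + 23 → 17:23, same day
→ 2025-12-30 17:23 JTP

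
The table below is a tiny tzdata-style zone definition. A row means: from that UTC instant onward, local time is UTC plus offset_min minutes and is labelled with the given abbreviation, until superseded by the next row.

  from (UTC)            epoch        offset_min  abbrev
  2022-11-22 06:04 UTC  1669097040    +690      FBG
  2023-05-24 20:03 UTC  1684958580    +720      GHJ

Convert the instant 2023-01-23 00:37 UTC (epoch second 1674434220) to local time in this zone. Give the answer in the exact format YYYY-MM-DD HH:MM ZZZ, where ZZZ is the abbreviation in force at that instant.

Query: 2023-01-23 00:37 UTC
Rule 1/2 (FBG, +11:30): 2022-11-22 06:04 UTC ≤ query < 2023-05-24 20:03 UTC
0·60 + 37 + 690 = 727 min
727 = 0·1440 + 727; 727 = 12·60 + 7 → 12:07, same day
→ 2023-01-23 12:07 FBG

2023-01-23 12:07 FBG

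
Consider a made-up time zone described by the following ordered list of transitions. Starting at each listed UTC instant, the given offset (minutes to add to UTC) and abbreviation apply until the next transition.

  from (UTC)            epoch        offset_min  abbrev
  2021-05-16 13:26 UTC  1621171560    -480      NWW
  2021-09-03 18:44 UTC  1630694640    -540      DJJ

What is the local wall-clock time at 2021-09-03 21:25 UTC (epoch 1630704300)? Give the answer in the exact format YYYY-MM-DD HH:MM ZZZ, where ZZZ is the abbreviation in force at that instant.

Query: 2021-09-03 21:25 UTC
Rule 2/2 (DJJ, -09:00): 2021-09-03 18:44 UTC ≤ query < +∞
21·60 + 25 - 540 = 745 min
745 = 0·1440 + 745; 745 = 12·60 + 25 → 12:25, same day
→ 2021-09-03 12:25 DJJ

2021-09-03 12:25 DJJ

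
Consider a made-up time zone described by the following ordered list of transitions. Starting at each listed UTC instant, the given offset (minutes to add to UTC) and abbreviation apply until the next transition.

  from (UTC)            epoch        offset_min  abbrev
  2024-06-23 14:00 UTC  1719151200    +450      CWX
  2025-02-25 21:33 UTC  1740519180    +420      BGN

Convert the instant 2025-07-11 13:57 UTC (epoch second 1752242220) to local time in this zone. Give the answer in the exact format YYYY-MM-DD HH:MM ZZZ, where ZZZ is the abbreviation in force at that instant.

2025-07-11 20:57 BGN

Query: 2025-07-11 13:57 UTC
Rule 2/2 (BGN, +07:00): 2025-02-25 21:33 UTC ≤ query < +∞
13·60 + 57 + 420 = 1257 min
1257 = 0·1440 + 1257; 1257 = 20·60 + 57 → 20:57, same day
→ 2025-07-11 20:57 BGN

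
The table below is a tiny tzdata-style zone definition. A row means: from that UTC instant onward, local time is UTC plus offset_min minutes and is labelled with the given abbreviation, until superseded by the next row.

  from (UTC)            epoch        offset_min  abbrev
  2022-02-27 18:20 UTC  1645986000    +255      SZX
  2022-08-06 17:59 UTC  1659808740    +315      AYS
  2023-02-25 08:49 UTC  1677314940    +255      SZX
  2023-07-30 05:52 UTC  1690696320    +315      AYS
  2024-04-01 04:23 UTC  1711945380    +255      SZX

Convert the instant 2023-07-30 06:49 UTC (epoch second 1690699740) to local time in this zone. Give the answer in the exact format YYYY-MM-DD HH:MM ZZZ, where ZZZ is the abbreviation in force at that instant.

2023-07-30 12:04 AYS

Query: 2023-07-30 06:49 UTC
Rule 4/5 (AYS, +05:15): 2023-07-30 05:52 UTC ≤ query < 2024-04-01 04:23 UTC
6·60 + 49 + 315 = 724 min
724 = 0·1440 + 724; 724 = 12·60 + 4 → 12:04, same day
→ 2023-07-30 12:04 AYS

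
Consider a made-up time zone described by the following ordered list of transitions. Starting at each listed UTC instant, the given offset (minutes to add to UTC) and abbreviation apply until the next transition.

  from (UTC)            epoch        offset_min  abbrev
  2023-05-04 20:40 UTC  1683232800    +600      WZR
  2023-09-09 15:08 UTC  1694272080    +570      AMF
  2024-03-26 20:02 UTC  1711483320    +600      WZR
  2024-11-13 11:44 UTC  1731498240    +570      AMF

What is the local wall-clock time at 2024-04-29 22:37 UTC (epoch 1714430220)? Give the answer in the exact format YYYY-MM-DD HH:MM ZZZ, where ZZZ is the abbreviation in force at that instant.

2024-04-30 08:37 WZR

Query: 2024-04-29 22:37 UTC
Rule 3/4 (WZR, +10:00): 2024-03-26 20:02 UTC ≤ query < 2024-11-13 11:44 UTC
22·60 + 37 + 600 = 1957 min
1957 = 1·1440 + 517; 517 = 8·60 + 37 → 08:37, 2024-04-29 + 1 day = 2024-04-30
→ 2024-04-30 08:37 WZR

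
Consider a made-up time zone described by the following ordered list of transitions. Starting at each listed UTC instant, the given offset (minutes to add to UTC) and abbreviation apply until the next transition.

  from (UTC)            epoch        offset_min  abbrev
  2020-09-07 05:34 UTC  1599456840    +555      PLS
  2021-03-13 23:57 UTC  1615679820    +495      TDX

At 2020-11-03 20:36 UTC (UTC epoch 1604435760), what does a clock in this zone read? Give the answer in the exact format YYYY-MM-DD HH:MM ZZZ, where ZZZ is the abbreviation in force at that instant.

2020-11-04 05:51 PLS

Query: 2020-11-03 20:36 UTC
Rule 1/2 (PLS, +09:15): 2020-09-07 05:34 UTC ≤ query < 2021-03-13 23:57 UTC
20·60 + 36 + 555 = 1791 min
1791 = 1·1440 + 351; 351 = 5·60 + 51 → 05:51, 2020-11-03 + 1 day = 2020-11-04
→ 2020-11-04 05:51 PLS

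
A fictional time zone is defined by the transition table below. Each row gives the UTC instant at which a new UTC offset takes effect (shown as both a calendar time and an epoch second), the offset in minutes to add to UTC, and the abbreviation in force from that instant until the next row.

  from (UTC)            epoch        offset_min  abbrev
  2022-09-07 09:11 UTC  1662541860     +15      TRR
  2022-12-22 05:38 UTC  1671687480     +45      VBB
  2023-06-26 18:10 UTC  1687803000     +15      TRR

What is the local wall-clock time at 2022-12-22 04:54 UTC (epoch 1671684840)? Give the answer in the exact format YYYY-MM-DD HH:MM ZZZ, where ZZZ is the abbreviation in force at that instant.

2022-12-22 05:09 TRR

Query: 2022-12-22 04:54 UTC
Rule 1/3 (TRR, +00:15): 2022-09-07 09:11 UTC ≤ query < 2022-12-22 05:38 UTC
4·60 + 54 + 15 = 309 min
309 = 0·1440 + 309; 309 = 5·60 + 9 → 05:09, same day
→ 2022-12-22 05:09 TRR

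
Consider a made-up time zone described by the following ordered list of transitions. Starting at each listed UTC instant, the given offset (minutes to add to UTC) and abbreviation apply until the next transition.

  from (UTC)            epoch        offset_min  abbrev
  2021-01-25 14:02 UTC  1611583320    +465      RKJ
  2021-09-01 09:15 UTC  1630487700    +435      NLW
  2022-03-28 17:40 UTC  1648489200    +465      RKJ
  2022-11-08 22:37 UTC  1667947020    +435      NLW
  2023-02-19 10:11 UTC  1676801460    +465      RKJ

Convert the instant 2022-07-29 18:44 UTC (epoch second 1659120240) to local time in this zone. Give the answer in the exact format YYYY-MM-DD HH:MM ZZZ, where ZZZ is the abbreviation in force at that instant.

2022-07-30 02:29 RKJ

Query: 2022-07-29 18:44 UTC
Rule 3/5 (RKJ, +07:45): 2022-03-28 17:40 UTC ≤ query < 2022-11-08 22:37 UTC
18·60 + 44 + 465 = 1589 min
1589 = 1·1440 + 149; 149 = 2·60 + 29 → 02:29, 2022-07-29 + 1 day = 2022-07-30
→ 2022-07-30 02:29 RKJ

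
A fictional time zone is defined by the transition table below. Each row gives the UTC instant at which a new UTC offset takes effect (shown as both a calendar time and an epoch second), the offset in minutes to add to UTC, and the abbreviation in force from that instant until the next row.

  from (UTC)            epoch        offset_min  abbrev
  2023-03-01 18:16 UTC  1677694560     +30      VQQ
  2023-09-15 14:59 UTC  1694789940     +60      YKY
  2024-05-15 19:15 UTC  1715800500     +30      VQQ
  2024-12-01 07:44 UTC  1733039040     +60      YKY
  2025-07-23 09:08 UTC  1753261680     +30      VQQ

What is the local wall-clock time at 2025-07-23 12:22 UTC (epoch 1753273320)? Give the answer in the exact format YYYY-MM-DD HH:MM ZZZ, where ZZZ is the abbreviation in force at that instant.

2025-07-23 12:52 VQQ

Query: 2025-07-23 12:22 UTC
Rule 5/5 (VQQ, +00:30): 2025-07-23 09:08 UTC ≤ query < +∞
12·60 + 22 + 30 = 772 min
772 = 0·1440 + 772; 772 = 12·60 + 52 → 12:52, same day
→ 2025-07-23 12:52 VQQ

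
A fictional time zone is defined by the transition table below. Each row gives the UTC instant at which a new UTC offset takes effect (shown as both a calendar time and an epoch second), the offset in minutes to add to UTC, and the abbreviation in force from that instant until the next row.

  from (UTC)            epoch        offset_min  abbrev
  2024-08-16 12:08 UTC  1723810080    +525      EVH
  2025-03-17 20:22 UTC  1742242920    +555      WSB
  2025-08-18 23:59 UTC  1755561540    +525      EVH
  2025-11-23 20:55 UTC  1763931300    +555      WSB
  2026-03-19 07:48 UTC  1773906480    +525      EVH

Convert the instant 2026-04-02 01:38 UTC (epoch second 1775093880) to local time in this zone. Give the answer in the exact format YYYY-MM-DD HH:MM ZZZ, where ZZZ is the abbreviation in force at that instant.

Query: 2026-04-02 01:38 UTC
Rule 5/5 (EVH, +08:45): 2026-03-19 07:48 UTC ≤ query < +∞
1·60 + 38 + 525 = 623 min
623 = 0·1440 + 623; 623 = 10·60 + 23 → 10:23, same day
→ 2026-04-02 10:23 EVH

2026-04-02 10:23 EVH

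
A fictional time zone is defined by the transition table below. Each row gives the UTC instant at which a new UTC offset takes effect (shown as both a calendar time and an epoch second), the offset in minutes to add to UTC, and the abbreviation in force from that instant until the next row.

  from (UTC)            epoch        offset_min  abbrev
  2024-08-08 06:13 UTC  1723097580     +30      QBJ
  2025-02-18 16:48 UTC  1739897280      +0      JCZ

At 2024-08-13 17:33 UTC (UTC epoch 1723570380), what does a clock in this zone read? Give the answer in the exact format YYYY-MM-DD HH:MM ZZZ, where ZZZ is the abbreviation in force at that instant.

Query: 2024-08-13 17:33 UTC
Rule 1/2 (QBJ, +00:30): 2024-08-08 06:13 UTC ≤ query < 2025-02-18 16:48 UTC
17·60 + 33 + 30 = 1083 min
1083 = 0·1440 + 1083; 1083 = 18·60 + 3 → 18:03, same day
→ 2024-08-13 18:03 QBJ

2024-08-13 18:03 QBJ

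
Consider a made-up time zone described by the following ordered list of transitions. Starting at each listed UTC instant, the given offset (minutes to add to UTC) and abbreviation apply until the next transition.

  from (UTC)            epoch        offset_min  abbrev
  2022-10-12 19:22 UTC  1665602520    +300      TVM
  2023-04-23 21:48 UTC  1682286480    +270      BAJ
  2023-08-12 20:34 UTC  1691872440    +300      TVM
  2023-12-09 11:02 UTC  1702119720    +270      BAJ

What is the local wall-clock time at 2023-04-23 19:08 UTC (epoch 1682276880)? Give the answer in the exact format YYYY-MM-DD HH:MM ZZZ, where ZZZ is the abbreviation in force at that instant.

Query: 2023-04-23 19:08 UTC
Rule 1/4 (TVM, +05:00): 2022-10-12 19:22 UTC ≤ query < 2023-04-23 21:48 UTC
19·60 + 8 + 300 = 1448 min
1448 = 1·1440 + 8; 8 = 0·60 + 8 → 00:08, 2023-04-23 + 1 day = 2023-04-24
→ 2023-04-24 00:08 TVM

2023-04-24 00:08 TVM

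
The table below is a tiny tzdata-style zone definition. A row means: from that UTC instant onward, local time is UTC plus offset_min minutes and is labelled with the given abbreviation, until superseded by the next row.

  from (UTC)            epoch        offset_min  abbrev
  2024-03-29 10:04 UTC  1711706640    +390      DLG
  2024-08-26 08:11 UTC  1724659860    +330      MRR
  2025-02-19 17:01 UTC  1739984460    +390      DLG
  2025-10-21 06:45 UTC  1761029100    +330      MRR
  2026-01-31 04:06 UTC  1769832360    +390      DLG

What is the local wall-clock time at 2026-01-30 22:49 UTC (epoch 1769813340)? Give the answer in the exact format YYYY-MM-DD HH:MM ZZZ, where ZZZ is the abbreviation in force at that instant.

Query: 2026-01-30 22:49 UTC
Rule 4/5 (MRR, +05:30): 2025-10-21 06:45 UTC ≤ query < 2026-01-31 04:06 UTC
22·60 + 49 + 330 = 1699 min
1699 = 1·1440 + 259; 259 = 4·60 + 19 → 04:19, 2026-01-30 + 1 day = 2026-01-31
→ 2026-01-31 04:19 MRR

2026-01-31 04:19 MRR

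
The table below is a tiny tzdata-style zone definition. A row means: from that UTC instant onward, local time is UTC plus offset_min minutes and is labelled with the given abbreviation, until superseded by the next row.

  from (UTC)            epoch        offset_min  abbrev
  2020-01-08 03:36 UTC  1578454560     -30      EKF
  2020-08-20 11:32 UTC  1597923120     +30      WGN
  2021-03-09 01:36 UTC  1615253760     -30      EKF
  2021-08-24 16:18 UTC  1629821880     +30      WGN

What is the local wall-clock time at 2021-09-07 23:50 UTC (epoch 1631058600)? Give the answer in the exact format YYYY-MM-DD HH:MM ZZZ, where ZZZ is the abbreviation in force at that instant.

2021-09-08 00:20 WGN

Query: 2021-09-07 23:50 UTC
Rule 4/4 (WGN, +00:30): 2021-08-24 16:18 UTC ≤ query < +∞
23·60 + 50 + 30 = 1460 min
1460 = 1·1440 + 20; 20 = 0·60 + 20 → 00:20, 2021-09-07 + 1 day = 2021-09-08
→ 2021-09-08 00:20 WGN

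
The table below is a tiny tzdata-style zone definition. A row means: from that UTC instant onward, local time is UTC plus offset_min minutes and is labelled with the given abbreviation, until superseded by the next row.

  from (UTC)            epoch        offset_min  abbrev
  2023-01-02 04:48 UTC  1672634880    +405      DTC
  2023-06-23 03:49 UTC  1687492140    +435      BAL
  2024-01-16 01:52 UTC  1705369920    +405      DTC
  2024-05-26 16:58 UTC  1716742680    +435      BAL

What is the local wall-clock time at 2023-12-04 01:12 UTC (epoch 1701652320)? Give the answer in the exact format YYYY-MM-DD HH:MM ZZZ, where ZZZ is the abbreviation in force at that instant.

Query: 2023-12-04 01:12 UTC
Rule 2/4 (BAL, +07:15): 2023-06-23 03:49 UTC ≤ query < 2024-01-16 01:52 UTC
1·60 + 12 + 435 = 507 min
507 = 0·1440 + 507; 507 = 8·60 + 27 → 08:27, same day
→ 2023-12-04 08:27 BAL

2023-12-04 08:27 BAL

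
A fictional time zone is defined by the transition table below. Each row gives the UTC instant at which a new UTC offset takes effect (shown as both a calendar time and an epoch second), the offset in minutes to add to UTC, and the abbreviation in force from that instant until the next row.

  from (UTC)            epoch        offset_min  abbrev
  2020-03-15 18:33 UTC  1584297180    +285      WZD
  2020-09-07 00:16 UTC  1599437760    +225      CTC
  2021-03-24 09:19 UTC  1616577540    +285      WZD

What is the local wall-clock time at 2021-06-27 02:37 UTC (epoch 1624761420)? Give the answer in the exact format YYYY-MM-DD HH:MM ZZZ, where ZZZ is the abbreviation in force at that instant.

2021-06-27 07:22 WZD

Query: 2021-06-27 02:37 UTC
Rule 3/3 (WZD, +04:45): 2021-03-24 09:19 UTC ≤ query < +∞
2·60 + 37 + 285 = 442 min
442 = 0·1440 + 442; 442 = 7·60 + 22 → 07:22, same day
→ 2021-06-27 07:22 WZD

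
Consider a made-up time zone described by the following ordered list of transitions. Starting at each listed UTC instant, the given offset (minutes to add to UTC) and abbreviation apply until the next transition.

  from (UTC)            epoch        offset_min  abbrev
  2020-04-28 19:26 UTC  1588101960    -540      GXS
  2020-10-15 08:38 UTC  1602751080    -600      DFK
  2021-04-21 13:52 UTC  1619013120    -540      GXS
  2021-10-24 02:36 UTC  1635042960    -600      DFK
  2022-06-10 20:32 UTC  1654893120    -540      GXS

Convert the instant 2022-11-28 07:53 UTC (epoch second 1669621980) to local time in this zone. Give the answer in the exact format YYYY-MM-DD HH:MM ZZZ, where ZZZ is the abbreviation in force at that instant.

Query: 2022-11-28 07:53 UTC
Rule 5/5 (GXS, -09:00): 2022-06-10 20:32 UTC ≤ query < +∞
7·60 + 53 - 540 = -67 min
-67 = -1·1440 + 1373; 1373 = 22·60 + 53 → 22:53, 2022-11-28 - 1 day = 2022-11-27
→ 2022-11-27 22:53 GXS

2022-11-27 22:53 GXS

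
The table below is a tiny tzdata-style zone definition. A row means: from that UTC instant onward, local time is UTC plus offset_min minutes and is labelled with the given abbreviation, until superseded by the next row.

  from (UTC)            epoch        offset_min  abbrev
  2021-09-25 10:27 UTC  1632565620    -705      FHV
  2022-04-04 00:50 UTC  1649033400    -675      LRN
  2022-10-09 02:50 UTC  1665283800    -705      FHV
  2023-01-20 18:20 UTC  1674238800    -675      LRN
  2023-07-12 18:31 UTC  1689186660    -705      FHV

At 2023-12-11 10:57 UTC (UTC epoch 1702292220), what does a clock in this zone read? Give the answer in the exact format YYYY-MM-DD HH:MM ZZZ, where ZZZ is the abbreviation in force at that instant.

2023-12-10 23:12 FHV

Query: 2023-12-11 10:57 UTC
Rule 5/5 (FHV, -11:45): 2023-07-12 18:31 UTC ≤ query < +∞
10·60 + 57 - 705 = -48 min
-48 = -1·1440 + 1392; 1392 = 23·60 + 12 → 23:12, 2023-12-11 - 1 day = 2023-12-10
→ 2023-12-10 23:12 FHV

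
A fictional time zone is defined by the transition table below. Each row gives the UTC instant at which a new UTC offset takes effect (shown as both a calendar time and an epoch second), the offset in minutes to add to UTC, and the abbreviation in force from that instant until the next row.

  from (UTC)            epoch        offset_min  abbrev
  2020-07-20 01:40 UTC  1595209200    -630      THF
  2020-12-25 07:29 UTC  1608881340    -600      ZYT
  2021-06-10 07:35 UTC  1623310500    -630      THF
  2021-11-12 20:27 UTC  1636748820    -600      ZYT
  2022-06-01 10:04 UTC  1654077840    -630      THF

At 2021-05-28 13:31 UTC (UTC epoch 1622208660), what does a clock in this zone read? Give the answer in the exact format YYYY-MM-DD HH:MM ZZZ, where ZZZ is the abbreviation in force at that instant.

2021-05-28 03:31 ZYT

Query: 2021-05-28 13:31 UTC
Rule 2/5 (ZYT, -10:00): 2020-12-25 07:29 UTC ≤ query < 2021-06-10 07:35 UTC
13·60 + 31 - 600 = 211 min
211 = 0·1440 + 211; 211 = 3·60 + 31 → 03:31, same day
→ 2021-05-28 03:31 ZYT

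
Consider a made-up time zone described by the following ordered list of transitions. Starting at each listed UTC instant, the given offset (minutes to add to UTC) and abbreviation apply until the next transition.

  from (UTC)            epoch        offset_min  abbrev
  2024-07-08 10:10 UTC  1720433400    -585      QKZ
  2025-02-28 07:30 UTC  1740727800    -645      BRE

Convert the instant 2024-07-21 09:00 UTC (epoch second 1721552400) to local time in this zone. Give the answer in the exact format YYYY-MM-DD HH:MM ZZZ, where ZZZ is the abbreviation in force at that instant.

Query: 2024-07-21 09:00 UTC
Rule 1/2 (QKZ, -09:45): 2024-07-08 10:10 UTC ≤ query < 2025-02-28 07:30 UTC
9·60 + 0 - 585 = -45 min
-45 = -1·1440 + 1395; 1395 = 23·60 + 15 → 23:15, 2024-07-21 - 1 day = 2024-07-20
→ 2024-07-20 23:15 QKZ

2024-07-20 23:15 QKZ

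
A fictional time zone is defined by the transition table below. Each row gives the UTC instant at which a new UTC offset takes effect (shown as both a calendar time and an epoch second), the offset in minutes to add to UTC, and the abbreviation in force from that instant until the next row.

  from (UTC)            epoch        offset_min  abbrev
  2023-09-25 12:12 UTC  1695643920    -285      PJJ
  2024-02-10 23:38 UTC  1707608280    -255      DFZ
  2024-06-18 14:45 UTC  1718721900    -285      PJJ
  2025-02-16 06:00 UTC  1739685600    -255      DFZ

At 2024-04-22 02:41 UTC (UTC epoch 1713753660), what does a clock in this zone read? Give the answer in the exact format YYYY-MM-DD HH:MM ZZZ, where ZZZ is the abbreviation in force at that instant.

2024-04-21 22:26 DFZ

Query: 2024-04-22 02:41 UTC
Rule 2/4 (DFZ, -04:15): 2024-02-10 23:38 UTC ≤ query < 2024-06-18 14:45 UTC
2·60 + 41 - 255 = -94 min
-94 = -1·1440 + 1346; 1346 = 22·60 + 26 → 22:26, 2024-04-22 - 1 day = 2024-04-21
→ 2024-04-21 22:26 DFZ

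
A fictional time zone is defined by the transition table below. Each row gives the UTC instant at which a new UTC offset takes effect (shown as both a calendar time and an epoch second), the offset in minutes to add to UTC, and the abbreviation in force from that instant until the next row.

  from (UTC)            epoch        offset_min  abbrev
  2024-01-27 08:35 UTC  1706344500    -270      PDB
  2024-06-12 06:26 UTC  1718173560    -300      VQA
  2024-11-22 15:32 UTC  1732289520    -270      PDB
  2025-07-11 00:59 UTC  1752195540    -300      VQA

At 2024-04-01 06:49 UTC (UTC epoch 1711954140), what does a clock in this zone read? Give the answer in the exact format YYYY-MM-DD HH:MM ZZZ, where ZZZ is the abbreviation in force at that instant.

Query: 2024-04-01 06:49 UTC
Rule 1/4 (PDB, -04:30): 2024-01-27 08:35 UTC ≤ query < 2024-06-12 06:26 UTC
6·60 + 49 - 270 = 139 min
139 = 0·1440 + 139; 139 = 2·60 + 19 → 02:19, same day
→ 2024-04-01 02:19 PDB

2024-04-01 02:19 PDB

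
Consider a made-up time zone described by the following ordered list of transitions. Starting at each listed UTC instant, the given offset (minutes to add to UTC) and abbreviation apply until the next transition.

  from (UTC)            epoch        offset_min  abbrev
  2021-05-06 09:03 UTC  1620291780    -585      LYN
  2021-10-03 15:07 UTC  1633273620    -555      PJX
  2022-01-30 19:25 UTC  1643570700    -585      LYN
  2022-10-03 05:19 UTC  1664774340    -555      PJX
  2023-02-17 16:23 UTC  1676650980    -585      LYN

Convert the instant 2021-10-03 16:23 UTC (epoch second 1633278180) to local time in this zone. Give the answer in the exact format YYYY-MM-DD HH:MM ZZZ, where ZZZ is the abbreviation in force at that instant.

2021-10-03 07:08 PJX

Query: 2021-10-03 16:23 UTC
Rule 2/5 (PJX, -09:15): 2021-10-03 15:07 UTC ≤ query < 2022-01-30 19:25 UTC
16·60 + 23 - 555 = 428 min
428 = 0·1440 + 428; 428 = 7·60 + 8 → 07:08, same day
→ 2021-10-03 07:08 PJX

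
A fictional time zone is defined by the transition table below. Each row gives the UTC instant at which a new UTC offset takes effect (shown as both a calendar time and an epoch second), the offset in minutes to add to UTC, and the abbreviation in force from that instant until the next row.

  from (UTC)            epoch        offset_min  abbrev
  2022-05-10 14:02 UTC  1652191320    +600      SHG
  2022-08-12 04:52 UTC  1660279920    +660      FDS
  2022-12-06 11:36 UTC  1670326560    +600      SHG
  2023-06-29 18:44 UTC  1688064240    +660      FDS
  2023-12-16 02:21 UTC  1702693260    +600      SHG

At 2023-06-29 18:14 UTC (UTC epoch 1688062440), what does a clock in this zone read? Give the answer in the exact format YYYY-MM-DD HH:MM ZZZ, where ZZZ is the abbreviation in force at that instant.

Query: 2023-06-29 18:14 UTC
Rule 3/5 (SHG, +10:00): 2022-12-06 11:36 UTC ≤ query < 2023-06-29 18:44 UTC
18·60 + 14 + 600 = 1694 min
1694 = 1·1440 + 254; 254 = 4·60 + 14 → 04:14, 2023-06-29 + 1 day = 2023-06-30
→ 2023-06-30 04:14 SHG

2023-06-30 04:14 SHG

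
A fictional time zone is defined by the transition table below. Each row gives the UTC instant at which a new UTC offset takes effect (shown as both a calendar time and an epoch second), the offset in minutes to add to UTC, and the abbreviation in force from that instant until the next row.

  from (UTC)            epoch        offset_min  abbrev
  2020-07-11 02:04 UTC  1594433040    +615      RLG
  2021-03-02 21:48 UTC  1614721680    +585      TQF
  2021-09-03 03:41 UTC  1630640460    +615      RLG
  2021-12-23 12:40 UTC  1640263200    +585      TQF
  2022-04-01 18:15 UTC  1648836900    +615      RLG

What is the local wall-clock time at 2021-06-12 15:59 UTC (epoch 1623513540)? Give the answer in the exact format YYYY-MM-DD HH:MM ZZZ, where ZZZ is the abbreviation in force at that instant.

2021-06-13 01:44 TQF

Query: 2021-06-12 15:59 UTC
Rule 2/5 (TQF, +09:45): 2021-03-02 21:48 UTC ≤ query < 2021-09-03 03:41 UTC
15·60 + 59 + 585 = 1544 min
1544 = 1·1440 + 104; 104 = 1·60 + 44 → 01:44, 2021-06-12 + 1 day = 2021-06-13
→ 2021-06-13 01:44 TQF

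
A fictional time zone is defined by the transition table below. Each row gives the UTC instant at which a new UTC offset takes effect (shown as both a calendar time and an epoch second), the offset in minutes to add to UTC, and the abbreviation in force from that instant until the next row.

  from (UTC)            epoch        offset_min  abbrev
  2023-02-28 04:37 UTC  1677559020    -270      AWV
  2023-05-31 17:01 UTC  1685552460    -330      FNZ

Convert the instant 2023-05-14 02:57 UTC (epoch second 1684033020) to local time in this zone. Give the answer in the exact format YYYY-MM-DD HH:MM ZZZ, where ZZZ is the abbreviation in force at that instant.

Query: 2023-05-14 02:57 UTC
Rule 1/2 (AWV, -04:30): 2023-02-28 04:37 UTC ≤ query < 2023-05-31 17:01 UTC
2·60 + 57 - 270 = -93 min
-93 = -1·1440 + 1347; 1347 = 22·60 + 27 → 22:27, 2023-05-14 - 1 day = 2023-05-13
→ 2023-05-13 22:27 AWV

2023-05-13 22:27 AWV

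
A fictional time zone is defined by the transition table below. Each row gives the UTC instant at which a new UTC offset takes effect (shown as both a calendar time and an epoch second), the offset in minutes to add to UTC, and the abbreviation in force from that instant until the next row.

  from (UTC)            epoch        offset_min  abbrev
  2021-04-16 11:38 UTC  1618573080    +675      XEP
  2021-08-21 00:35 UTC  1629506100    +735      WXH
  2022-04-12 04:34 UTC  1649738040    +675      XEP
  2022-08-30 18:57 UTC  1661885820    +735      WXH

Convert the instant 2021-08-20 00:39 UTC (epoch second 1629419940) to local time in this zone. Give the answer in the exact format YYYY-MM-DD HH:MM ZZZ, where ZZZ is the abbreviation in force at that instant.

2021-08-20 11:54 XEP

Query: 2021-08-20 00:39 UTC
Rule 1/4 (XEP, +11:15): 2021-04-16 11:38 UTC ≤ query < 2021-08-21 00:35 UTC
0·60 + 39 + 675 = 714 min
714 = 0·1440 + 714; 714 = 11·60 + 54 → 11:54, same day
→ 2021-08-20 11:54 XEP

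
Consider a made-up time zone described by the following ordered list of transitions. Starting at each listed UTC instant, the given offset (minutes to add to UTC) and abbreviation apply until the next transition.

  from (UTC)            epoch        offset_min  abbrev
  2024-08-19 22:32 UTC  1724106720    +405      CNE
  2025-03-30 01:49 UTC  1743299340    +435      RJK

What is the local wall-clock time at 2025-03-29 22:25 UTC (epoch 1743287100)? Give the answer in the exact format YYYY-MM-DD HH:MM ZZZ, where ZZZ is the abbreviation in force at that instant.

2025-03-30 05:10 CNE

Query: 2025-03-29 22:25 UTC
Rule 1/2 (CNE, +06:45): 2024-08-19 22:32 UTC ≤ query < 2025-03-30 01:49 UTC
22·60 + 25 + 405 = 1750 min
1750 = 1·1440 + 310; 310 = 5·60 + 10 → 05:10, 2025-03-29 + 1 day = 2025-03-30
→ 2025-03-30 05:10 CNE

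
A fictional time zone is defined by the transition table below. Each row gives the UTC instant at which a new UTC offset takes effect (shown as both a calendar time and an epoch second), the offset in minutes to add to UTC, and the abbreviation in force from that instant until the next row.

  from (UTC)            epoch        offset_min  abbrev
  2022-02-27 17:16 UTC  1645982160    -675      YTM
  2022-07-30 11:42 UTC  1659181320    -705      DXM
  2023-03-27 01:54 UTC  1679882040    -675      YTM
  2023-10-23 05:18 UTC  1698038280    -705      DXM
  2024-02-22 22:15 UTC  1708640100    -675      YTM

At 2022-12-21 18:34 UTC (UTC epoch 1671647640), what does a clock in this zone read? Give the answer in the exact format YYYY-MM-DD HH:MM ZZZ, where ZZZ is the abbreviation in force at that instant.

2022-12-21 06:49 DXM

Query: 2022-12-21 18:34 UTC
Rule 2/5 (DXM, -11:45): 2022-07-30 11:42 UTC ≤ query < 2023-03-27 01:54 UTC
18·60 + 34 - 705 = 409 min
409 = 0·1440 + 409; 409 = 6·60 + 49 → 06:49, same day
→ 2022-12-21 06:49 DXM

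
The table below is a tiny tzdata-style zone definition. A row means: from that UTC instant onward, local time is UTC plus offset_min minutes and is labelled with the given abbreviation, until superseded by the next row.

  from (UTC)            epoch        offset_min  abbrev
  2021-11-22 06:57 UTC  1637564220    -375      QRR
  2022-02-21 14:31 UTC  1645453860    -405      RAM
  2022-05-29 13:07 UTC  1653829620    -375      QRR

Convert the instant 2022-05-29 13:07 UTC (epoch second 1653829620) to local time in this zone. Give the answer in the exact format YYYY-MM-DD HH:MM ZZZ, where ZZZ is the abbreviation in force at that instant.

Query: 2022-05-29 13:07 UTC
Rule 3/3 (QRR, -06:15): 2022-05-29 13:07 UTC ≤ query < +∞
13·60 + 7 - 375 = 412 min
412 = 0·1440 + 412; 412 = 6·60 + 52 → 06:52, same day
→ 2022-05-29 06:52 QRR

2022-05-29 06:52 QRR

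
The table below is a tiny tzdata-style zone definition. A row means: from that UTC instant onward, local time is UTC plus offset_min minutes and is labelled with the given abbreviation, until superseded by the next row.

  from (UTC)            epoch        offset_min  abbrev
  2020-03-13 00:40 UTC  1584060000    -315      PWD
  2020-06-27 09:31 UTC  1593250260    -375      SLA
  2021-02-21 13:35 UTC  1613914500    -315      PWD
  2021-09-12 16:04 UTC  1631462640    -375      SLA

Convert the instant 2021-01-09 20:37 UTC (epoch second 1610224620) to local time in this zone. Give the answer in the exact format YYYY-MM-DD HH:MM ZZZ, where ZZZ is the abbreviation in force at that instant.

2021-01-09 14:22 SLA

Query: 2021-01-09 20:37 UTC
Rule 2/4 (SLA, -06:15): 2020-06-27 09:31 UTC ≤ query < 2021-02-21 13:35 UTC
20·60 + 37 - 375 = 862 min
862 = 0·1440 + 862; 862 = 14·60 + 22 → 14:22, same day
→ 2021-01-09 14:22 SLA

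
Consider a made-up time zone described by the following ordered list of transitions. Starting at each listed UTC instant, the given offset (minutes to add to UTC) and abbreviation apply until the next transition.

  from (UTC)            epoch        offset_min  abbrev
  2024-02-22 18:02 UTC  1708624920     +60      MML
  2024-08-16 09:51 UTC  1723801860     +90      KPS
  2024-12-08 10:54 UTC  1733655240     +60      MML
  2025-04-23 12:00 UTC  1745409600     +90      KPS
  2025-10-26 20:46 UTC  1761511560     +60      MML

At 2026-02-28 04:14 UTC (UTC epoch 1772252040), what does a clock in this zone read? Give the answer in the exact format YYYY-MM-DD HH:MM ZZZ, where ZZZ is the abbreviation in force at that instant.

2026-02-28 05:14 MML

Query: 2026-02-28 04:14 UTC
Rule 5/5 (MML, +01:00): 2025-10-26 20:46 UTC ≤ query < +∞
4·60 + 14 + 60 = 314 min
314 = 0·1440 + 314; 314 = 5·60 + 14 → 05:14, same day
→ 2026-02-28 05:14 MML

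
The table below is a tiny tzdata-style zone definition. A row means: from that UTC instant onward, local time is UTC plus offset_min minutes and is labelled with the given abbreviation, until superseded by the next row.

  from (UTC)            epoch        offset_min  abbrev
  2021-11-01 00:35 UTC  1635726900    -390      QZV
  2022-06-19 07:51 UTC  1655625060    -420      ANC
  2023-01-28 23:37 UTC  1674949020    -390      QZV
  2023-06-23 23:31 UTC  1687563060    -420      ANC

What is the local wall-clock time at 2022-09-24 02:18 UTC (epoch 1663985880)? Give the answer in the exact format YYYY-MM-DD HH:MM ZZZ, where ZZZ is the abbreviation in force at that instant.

Query: 2022-09-24 02:18 UTC
Rule 2/4 (ANC, -07:00): 2022-06-19 07:51 UTC ≤ query < 2023-01-28 23:37 UTC
2·60 + 18 - 420 = -282 min
-282 = -1·1440 + 1158; 1158 = 19·60 + 18 → 19:18, 2022-09-24 - 1 day = 2022-09-23
→ 2022-09-23 19:18 ANC

2022-09-23 19:18 ANC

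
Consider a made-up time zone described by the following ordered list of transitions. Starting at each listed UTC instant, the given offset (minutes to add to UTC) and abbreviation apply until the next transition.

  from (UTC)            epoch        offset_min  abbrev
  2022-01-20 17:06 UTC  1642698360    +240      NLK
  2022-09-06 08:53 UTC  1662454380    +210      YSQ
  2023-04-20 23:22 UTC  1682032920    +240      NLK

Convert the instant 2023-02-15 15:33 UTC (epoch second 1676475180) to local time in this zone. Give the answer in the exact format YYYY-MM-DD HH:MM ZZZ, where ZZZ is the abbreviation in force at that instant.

Query: 2023-02-15 15:33 UTC
Rule 2/3 (YSQ, +03:30): 2022-09-06 08:53 UTC ≤ query < 2023-04-20 23:22 UTC
15·60 + 33 + 210 = 1143 min
1143 = 0·1440 + 1143; 1143 = 19·60 + 3 → 19:03, same day
→ 2023-02-15 19:03 YSQ

2023-02-15 19:03 YSQ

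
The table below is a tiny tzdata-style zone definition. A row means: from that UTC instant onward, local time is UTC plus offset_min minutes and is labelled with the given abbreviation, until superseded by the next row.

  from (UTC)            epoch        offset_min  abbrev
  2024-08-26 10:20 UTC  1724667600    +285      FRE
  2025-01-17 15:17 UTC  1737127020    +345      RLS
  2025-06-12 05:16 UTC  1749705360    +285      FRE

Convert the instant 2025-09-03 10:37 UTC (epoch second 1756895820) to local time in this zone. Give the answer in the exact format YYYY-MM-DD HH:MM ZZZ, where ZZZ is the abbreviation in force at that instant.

Query: 2025-09-03 10:37 UTC
Rule 3/3 (FRE, +04:45): 2025-06-12 05:16 UTC ≤ query < +∞
10·60 + 37 + 285 = 922 min
922 = 0·1440 + 922; 922 = 15·60 + 22 → 15:22, same day
→ 2025-09-03 15:22 FRE

2025-09-03 15:22 FRE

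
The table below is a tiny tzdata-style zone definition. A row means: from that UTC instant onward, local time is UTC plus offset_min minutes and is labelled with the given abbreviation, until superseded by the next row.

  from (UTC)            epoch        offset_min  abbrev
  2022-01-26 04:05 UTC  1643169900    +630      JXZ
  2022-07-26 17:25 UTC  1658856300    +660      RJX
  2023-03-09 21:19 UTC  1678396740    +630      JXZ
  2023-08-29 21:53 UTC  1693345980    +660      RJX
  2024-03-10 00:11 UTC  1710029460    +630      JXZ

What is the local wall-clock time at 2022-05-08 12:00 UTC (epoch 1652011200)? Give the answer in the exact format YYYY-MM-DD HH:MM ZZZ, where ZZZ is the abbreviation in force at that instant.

2022-05-08 22:30 JXZ

Query: 2022-05-08 12:00 UTC
Rule 1/5 (JXZ, +10:30): 2022-01-26 04:05 UTC ≤ query < 2022-07-26 17:25 UTC
12·60 + 0 + 630 = 1350 min
1350 = 0·1440 + 1350; 1350 = 22·60 + 30 → 22:30, same day
→ 2022-05-08 22:30 JXZ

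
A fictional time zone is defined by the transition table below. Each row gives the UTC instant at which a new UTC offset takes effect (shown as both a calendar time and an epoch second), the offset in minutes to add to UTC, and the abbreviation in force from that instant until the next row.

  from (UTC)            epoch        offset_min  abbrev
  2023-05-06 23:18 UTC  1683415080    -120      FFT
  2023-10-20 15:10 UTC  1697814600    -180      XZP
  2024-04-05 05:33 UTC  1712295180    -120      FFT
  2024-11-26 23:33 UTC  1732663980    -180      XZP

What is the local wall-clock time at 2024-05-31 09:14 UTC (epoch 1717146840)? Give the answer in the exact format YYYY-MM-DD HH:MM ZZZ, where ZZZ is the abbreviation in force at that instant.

Query: 2024-05-31 09:14 UTC
Rule 3/4 (FFT, -02:00): 2024-04-05 05:33 UTC ≤ query < 2024-11-26 23:33 UTC
9·60 + 14 - 120 = 434 min
434 = 0·1440 + 434; 434 = 7·60 + 14 → 07:14, same day
→ 2024-05-31 07:14 FFT

2024-05-31 07:14 FFT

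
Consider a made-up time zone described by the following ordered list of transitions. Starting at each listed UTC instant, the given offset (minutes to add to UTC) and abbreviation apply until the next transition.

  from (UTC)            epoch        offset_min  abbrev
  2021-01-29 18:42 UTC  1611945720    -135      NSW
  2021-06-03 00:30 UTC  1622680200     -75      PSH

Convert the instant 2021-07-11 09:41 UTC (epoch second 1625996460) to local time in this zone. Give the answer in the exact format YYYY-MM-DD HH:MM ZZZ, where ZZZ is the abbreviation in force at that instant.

Query: 2021-07-11 09:41 UTC
Rule 2/2 (PSH, -01:15): 2021-06-03 00:30 UTC ≤ query < +∞
9·60 + 41 - 75 = 506 min
506 = 0·1440 + 506; 506 = 8·60 + 26 → 08:26, same day
→ 2021-07-11 08:26 PSH

2021-07-11 08:26 PSH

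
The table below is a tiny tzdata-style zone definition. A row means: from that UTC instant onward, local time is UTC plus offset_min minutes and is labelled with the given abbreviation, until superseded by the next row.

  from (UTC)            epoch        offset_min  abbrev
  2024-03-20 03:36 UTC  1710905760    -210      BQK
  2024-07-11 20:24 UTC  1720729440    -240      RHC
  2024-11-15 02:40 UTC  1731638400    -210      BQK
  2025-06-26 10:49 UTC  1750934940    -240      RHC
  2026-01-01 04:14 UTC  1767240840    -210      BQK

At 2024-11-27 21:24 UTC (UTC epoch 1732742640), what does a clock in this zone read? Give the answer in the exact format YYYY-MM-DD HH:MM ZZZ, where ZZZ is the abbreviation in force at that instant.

2024-11-27 17:54 BQK

Query: 2024-11-27 21:24 UTC
Rule 3/5 (BQK, -03:30): 2024-11-15 02:40 UTC ≤ query < 2025-06-26 10:49 UTC
21·60 + 24 - 210 = 1074 min
1074 = 0·1440 + 1074; 1074 = 17·60 + 54 → 17:54, same day
→ 2024-11-27 17:54 BQK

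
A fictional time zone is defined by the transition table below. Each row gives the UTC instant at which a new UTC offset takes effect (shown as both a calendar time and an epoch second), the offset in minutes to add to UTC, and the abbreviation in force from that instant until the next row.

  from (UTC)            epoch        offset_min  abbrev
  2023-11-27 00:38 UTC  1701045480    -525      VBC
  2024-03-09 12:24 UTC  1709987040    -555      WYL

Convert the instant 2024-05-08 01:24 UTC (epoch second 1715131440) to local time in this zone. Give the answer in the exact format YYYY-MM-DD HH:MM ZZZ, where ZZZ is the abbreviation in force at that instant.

Query: 2024-05-08 01:24 UTC
Rule 2/2 (WYL, -09:15): 2024-03-09 12:24 UTC ≤ query < +∞
1·60 + 24 - 555 = -471 min
-471 = -1·1440 + 969; 969 = 16·60 + 9 → 16:09, 2024-05-08 - 1 day = 2024-05-07
→ 2024-05-07 16:09 WYL

2024-05-07 16:09 WYL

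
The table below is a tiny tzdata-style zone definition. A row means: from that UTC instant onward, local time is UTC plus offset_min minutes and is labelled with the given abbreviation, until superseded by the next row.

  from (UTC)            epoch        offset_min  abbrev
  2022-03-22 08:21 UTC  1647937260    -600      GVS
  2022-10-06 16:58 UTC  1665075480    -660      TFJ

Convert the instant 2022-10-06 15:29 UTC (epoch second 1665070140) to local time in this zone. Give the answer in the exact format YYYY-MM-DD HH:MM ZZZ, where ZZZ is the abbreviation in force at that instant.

2022-10-06 05:29 GVS

Query: 2022-10-06 15:29 UTC
Rule 1/2 (GVS, -10:00): 2022-03-22 08:21 UTC ≤ query < 2022-10-06 16:58 UTC
15·60 + 29 - 600 = 329 min
329 = 0·1440 + 329; 329 = 5·60 + 29 → 05:29, same day
→ 2022-10-06 05:29 GVS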